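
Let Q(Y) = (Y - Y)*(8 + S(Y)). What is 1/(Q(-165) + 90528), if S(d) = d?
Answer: 1/90528 ≈ 1.1046e-5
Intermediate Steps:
Q(Y) = 0 (Q(Y) = (Y - Y)*(8 + Y) = 0*(8 + Y) = 0)
1/(Q(-165) + 90528) = 1/(0 + 90528) = 1/90528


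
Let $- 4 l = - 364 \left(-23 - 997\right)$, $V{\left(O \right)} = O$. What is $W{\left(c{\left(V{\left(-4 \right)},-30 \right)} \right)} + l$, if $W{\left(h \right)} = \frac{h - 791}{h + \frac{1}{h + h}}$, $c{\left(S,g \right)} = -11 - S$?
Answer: $- \frac{3059336}{33} \approx -92707.0$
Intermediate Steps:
$W{\left(h \right)} = \frac{-791 + h}{h + \frac{1}{2 h}}$
$l = -92820$ ($l = - \frac{\left(-364\right) \left(-23 - 997\right)}{4} = - \frac{\left(-364\right) \left(-1020\right)}{4} = \left(- \frac{1}{4}\right) 371280 = -92820$)
$W{\left(c{\left(V{\left(-4 \right)},-30 \right)} \right)} + l = \frac{2 \left(-11 - -4\right) \left(-791 - 7\right)}{1 + 2 \left(-11 - -4\right)^{2}} - 92820 = \frac{2 \left(-11 + 4\right) \left(-791 + \left(-11 + 4\right)\right)}{1 + 2 \left(-11 + 4\right)^{2}} - 92820 = 2 \left(-7\right) \frac{1}{1 + 2 \left(-7\right)^{2}} \left(-791 - 7\right) - 92820 = 2 \left(-7\right) \frac{1}{1 + 2 \cdot 49} \left(-798\right) - 92820 = 2 \left(-7\right) \frac{1}{1 + 98} \left(-798\right) - 92820 = 2 \left(-7\right) \frac{1}{99} \left(-798\right) - 92820 = \frac{3724}{33} - 92820 = - \frac{3059336}{33}$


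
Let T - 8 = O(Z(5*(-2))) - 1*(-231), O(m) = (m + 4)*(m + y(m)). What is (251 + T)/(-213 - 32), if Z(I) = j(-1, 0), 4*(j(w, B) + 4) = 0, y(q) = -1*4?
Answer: -2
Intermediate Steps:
y(q) = -4
j(w, B) = -4 (j(w, B) = -4 + (¼)*0 = -4 + 0 = -4)
Z(I) = -4
O(m) = (-4 + m)*(4 + m) (O(m) = (m + 4)*(m - 4) = (4 + m)*(-4 + m) = (-4 + m)*(4 + m))
T = 239 (T = 8 + ((-16 + (-4)²) - 1*(-231)) = 8 + ((-16 + 16) + 231) = 8 + (0 + 231) = 8 + 231 = 239)
(251 + T)/(-213 - 32) = (251 + 239)/(-213 - 32) = 490/(-245) = 490*(-1/245) = -2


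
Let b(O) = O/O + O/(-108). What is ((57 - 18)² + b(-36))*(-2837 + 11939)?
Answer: 13856278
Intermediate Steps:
b(O) = 1 - O/108 (b(O) = 1 + O*(-1/108) = 1 - O/108)
((57 - 18)² + b(-36))*(-2837 + 11939) = ((57 - 18)² + (1 - 1/108*(-36)))*(-2837 + 11939) = (39² + (1 + ⅓))*9102 = (1521 + 4/3)*9102 = (4567/3)*9102 = 13856278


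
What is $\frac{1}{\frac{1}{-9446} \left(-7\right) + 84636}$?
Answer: $\frac{9446}{799471663} \approx 1.1815 \cdot 10^{-5}$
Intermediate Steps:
$\frac{1}{\frac{1}{-9446} \left(-7\right) + 84636} = \frac{1}{\left(- \frac{1}{9446}\right) \left(-7\right) + 84636} = \frac{1}{\frac{7}{9446} + 84636} = \frac{1}{\frac{799471663}{9446}} = \frac{9446}{799471663}$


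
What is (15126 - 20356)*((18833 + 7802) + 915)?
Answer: -144086500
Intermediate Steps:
(15126 - 20356)*((18833 + 7802) + 915) = -5230*(26635 + 915) = -5230*27550 = -144086500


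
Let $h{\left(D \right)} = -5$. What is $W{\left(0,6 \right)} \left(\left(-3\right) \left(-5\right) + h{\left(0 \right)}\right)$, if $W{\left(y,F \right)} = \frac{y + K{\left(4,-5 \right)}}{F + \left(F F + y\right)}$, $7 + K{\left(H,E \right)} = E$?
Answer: $- \frac{20}{7} \approx -2.8571$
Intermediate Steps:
$K{\left(H,E \right)} = -7 + E$
$W{\left(y,F \right)} = \frac{-12 + y}{F + y + F^{2}}$ ($W{\left(y,F \right)} = \frac{y - 12}{F + \left(F F + y\right)} = \frac{y - 12}{F + \left(F^{2} + y\right)} = \frac{-12 + y}{F + \left(y + F^{2}\right)} = \frac{-12 + y}{F + y + F^{2}}$)
$W{\left(0,6 \right)} \left(\left(-3\right) \left(-5\right) + h{\left(0 \right)}\right) = \frac{-12 + 0}{6 + 0 + 6^{2}} \left(\left(-3\right) \left(-5\right) - 5\right) = \frac{1}{6 + 0 + 36} \left(-12\right) \left(15 - 5\right) = \frac{1}{42} \left(-12\right) 10 = \left(- \frac{2}{7}\right) 10 = - \frac{20}{7}$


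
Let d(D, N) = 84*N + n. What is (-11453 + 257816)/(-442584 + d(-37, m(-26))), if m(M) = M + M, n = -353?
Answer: -246363/447305 ≈ -0.55077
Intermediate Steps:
m(M) = 2*M
d(D, N) = -353 + 84*N (d(D, N) = 84*N - 353 = -353 + 84*N)
(-11453 + 257816)/(-442584 + d(-37, m(-26))) = (-11453 + 257816)/(-442584 + (-353 + 84*(2*(-26)))) = 246363/(-442584 + (-353 + 84*(-52))) = 246363/(-442584 + (-353 - 4368)) = 246363/(-442584 - 4721) = 246363/(-447305) = 246363*(-1/447305) = -246363/447305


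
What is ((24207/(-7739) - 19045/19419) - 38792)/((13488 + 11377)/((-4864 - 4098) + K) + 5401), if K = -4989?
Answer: -40670097965186830/5660019006266763 ≈ -7.1855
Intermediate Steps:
((24207/(-7739) - 19045/19419) - 38792)/((13488 + 11377)/((-4864 - 4098) + K) + 5401) = ((24207/(-7739) - 19045/19419) - 38792)/((13488 + 11377)/((-4864 - 4098) - 4989) + 5401) = ((24207*(-1/7739) - 19045*1/19419) - 38792)/(24865/(-8962 - 4989) + 5401) = ((-24207/7739 - 19045/19419) - 38792)/(24865/(-13951) + 5401) = (-617464988/150283641 - 38792)/(24865*(-1/13951) + 5401) = -5830420466660/(150283641*(-24865/13951 + 5401)) = -5830420466660/(150283641*75324486/13951) = -5830420466660/150283641*13951/75324486 = -40670097965186830/5660019006266763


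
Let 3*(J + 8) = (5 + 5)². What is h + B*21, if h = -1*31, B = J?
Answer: 501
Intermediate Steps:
J = 76/3 (J = -8 + (5 + 5)²/3 = -8 + (⅓)*10² = -8 + (⅓)*100 = -8 + 100/3 = 76/3 ≈ 25.333)
B = 76/3 ≈ 25.333
h = -31
h + B*21 = -31 + (76/3)*21 = -31 + 532 = 501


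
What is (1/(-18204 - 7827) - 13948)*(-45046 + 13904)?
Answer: 11307049474238/26031 ≈ 4.3437e+8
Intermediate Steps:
(1/(-18204 - 7827) - 13948)*(-45046 + 13904) = (1/(-26031) - 13948)*(-31142) = (-1/26031 - 13948)*(-31142) = -363080389/26031*(-31142) = 11307049474238/26031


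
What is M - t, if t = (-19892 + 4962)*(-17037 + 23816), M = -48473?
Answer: 101161997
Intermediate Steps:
t = -101210470 (t = -14930*6779 = -101210470)
M - t = -48473 - 1*(-101210470) = -48473 + 101210470 = 101161997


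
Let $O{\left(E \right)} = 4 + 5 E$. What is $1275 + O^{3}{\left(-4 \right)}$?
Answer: $-2821$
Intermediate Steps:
$1275 + O^{3}{\left(-4 \right)} = 1275 + \left(4 + 5 \left(-4\right)\right)^{3} = 1275 + \left(4 - 20\right)^{3} = 1275 + \left(-16\right)^{3} = 1275 - 4096 = -2821$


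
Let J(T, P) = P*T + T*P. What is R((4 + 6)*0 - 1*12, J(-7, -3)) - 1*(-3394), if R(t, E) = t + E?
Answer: 3424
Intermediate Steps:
J(T, P) = 2*P*T (J(T, P) = P*T + P*T = 2*P*T)
R(t, E) = E + t
R((4 + 6)*0 - 1*12, J(-7, -3)) - 1*(-3394) = (2*(-3)*(-7) + ((4 + 6)*0 - 1*12)) - 1*(-3394) = (42 + (10*0 - 12)) + 3394 = (42 + (0 - 12)) + 3394 = (42 - 12) + 3394 = 30 + 3394 = 3424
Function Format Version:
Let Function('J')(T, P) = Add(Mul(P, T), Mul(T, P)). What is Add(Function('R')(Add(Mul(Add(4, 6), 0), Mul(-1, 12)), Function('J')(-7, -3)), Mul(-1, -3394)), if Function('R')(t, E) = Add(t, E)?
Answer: 3424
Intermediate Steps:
Function('J')(T, P) = Mul(2, P, T) (Function('J')(T, P) = Add(Mul(P, T), Mul(P, T)) = Mul(2, P, T))
Function('R')(t, E) = Add(E, t)
Add(Function('R')(Add(Mul(Add(4, 6), 0), Mul(-1, 12)), Function('J')(-7, -3)), Mul(-1, -3394)) = Add(Add(Mul(2, -3, -7), Add(Mul(Add(4, 6), 0), Mul(-1, 12))), Mul(-1, -3394)) = Add(Add(42, Add(Mul(10, 0), -12)), 3394) = Add(Add(42, Add(0, -12)), 3394) = Add(Add(42, -12), 3394) = Add(30, 3394) = 3424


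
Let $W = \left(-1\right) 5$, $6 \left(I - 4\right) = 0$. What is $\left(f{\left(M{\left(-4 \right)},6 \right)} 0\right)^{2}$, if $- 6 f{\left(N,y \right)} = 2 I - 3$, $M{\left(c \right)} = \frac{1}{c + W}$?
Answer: $0$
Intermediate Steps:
$I = 4$ ($I = 4 + \frac{1}{6} \cdot 0 = 4 + 0 = 4$)
$W = -5$
$M{\left(c \right)} = \frac{1}{-5 + c}$ ($M{\left(c \right)} = \frac{1}{c - 5} = \frac{1}{-5 + c}$)
$f{\left(N,y \right)} = - \frac{5}{6}$ ($f{\left(N,y \right)} = - \frac{2 \cdot 4 - 3}{6} = - \frac{8 - 3}{6} = \left(- \frac{1}{6}\right) 5 = - \frac{5}{6}$)
$\left(f{\left(M{\left(-4 \right)},6 \right)} 0\right)^{2} = \left(\left(- \frac{5}{6}\right) 0\right)^{2} = 0^{2} = 0$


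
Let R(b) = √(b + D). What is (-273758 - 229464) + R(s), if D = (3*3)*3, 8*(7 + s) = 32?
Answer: -503222 + 2*√6 ≈ -5.0322e+5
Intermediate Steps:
s = -3 (s = -7 + (⅛)*32 = -7 + 4 = -3)
D = 27 (D = 9*3 = 27)
R(b) = √(27 + b) (R(b) = √(b + 27) = √(27 + b))
(-273758 - 229464) + R(s) = (-273758 - 229464) + √(27 - 3) = -503222 + √24 = -503222 + 2*√6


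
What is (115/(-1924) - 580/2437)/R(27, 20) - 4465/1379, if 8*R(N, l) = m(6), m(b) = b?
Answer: -17626904140/4849378989 ≈ -3.6349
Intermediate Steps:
R(N, l) = ¾ (R(N, l) = (⅛)*6 = ¾)
(115/(-1924) - 580/2437)/R(27, 20) - 4465/1379 = (115/(-1924) - 580/2437)/(¾) - 4465/1379 = (115*(-1/1924) - 580*1/2437)*(4/3) - 4465*1/1379 = (-115/1924 - 580/2437)*(4/3) - 4465/1379 = -1396175/4688788*4/3 - 4465/1379 = -1396175/3516591 - 4465/1379 = -17626904140/4849378989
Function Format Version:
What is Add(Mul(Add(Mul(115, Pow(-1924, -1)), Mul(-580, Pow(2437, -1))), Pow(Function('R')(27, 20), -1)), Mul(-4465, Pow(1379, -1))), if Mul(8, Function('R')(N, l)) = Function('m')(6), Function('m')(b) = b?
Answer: Rational(-17626904140, 4849378989) ≈ -3.6349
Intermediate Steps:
Function('R')(N, l) = Rational(3, 4) (Function('R')(N, l) = Mul(Rational(1, 8), 6) = Rational(3, 4))
Add(Mul(Add(Mul(115, Pow(-1924, -1)), Mul(-580, Pow(2437, -1))), Pow(Function('R')(27, 20), -1)), Mul(-4465, Pow(1379, -1))) = Add(Mul(Add(Mul(115, Pow(-1924, -1)), Mul(-580, Pow(2437, -1))), Pow(Rational(3, 4), -1)), Mul(-4465, Pow(1379, -1))) = Add(Mul(Add(Mul(115, Rational(-1, 1924)), Mul(-580, Rational(1, 2437))), Rational(4, 3)), Mul(-4465, Rational(1, 1379))) = Add(Mul(Add(Rational(-115, 1924), Rational(-580, 2437)), Rational(4, 3)), Rational(-4465, 1379)) = Add(Mul(Rational(-1396175, 4688788), Rational(4, 3)), Rational(-4465, 1379)) = Add(Rational(-1396175, 3516591), Rational(-4465, 1379)) = Rational(-17626904140, 4849378989)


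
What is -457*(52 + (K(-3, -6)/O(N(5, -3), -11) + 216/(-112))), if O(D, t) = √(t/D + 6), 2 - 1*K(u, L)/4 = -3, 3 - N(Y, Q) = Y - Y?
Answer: -320357/14 - 9140*√21/7 ≈ -28866.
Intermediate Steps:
N(Y, Q) = 3 (N(Y, Q) = 3 - (Y - Y) = 3 - 1*0 = 3 + 0 = 3)
K(u, L) = 20 (K(u, L) = 8 - 4*(-3) = 8 + 12 = 20)
O(D, t) = √(6 + t/D)
-457*(52 + (K(-3, -6)/O(N(5, -3), -11) + 216/(-112))) = -457*(52 + (20/(√(6 - 11/3)) + 216/(-112))) = -457*(52 + (20/(√(6 - 11*⅓)) + 216*(-1/112))) = -457*(52 + (20/(√(6 - 11/3)) - 27/14)) = -457*(52 + (20/(√(7/3)) - 27/14)) = -457*(52 + (20/((√21/3)) - 27/14)) = -457*(52 + (20*(√21/7) - 27/14)) = -457*(52 + (20*√21/7 - 27/14)) = -457*(52 + (-27/14 + 20*√21/7)) = -457*(701/14 + 20*√21/7) = -320357/14 - 9140*√21/7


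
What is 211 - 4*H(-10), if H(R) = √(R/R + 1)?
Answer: 211 - 4*√2 ≈ 205.34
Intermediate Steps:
H(R) = √2 (H(R) = √(1 + 1) = √2)
211 - 4*H(-10) = 211 - 4*√2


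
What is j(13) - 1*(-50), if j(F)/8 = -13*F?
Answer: -1302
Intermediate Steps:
j(F) = -104*F (j(F) = 8*(-13*F) = -104*F)
j(13) - 1*(-50) = -104*13 - 1*(-50) = -1352 + 50 = -1302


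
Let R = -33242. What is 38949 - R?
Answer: 72191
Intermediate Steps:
38949 - R = 38949 - 1*(-33242) = 38949 + 33242 = 72191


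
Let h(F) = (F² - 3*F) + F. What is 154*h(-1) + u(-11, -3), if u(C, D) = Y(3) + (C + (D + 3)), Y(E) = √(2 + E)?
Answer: 451 + √5 ≈ 453.24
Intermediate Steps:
h(F) = F² - 2*F
u(C, D) = 3 + C + D + √5 (u(C, D) = √(2 + 3) + (C + (D + 3)) = √5 + (C + (3 + D)) = √5 + (3 + C + D) = 3 + C + D + √5)
154*h(-1) + u(-11, -3) = 154*(-(-2 - 1)) + (3 - 11 - 3 + √5) = 154*(-1*(-3)) + (-11 + √5) = 154*3 + (-11 + √5) = 462 + (-11 + √5) = 451 + √5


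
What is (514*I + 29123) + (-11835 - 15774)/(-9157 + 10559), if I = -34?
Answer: 16301485/1402 ≈ 11627.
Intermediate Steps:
(514*I + 29123) + (-11835 - 15774)/(-9157 + 10559) = (514*(-34) + 29123) + (-11835 - 15774)/(-9157 + 10559) = (-17476 + 29123) - 27609/1402 = 11647 - 27609*1/1402 = 11647 - 27609/1402 = 16301485/1402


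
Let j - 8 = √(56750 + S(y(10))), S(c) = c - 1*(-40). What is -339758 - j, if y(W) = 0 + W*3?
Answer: -339766 - 2*√14205 ≈ -3.4000e+5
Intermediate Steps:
y(W) = 3*W (y(W) = 0 + 3*W = 3*W)
S(c) = 40 + c (S(c) = c + 40 = 40 + c)
j = 8 + 2*√14205 (j = 8 + √(56750 + (40 + 3*10)) = 8 + √(56750 + (40 + 30)) = 8 + √(56750 + 70) = 8 + √56820 = 8 + 2*√14205 ≈ 246.37)
-339758 - j = -339758 - (8 + 2*√14205) = -339758 + (-8 - 2*√14205) = -339766 - 2*√14205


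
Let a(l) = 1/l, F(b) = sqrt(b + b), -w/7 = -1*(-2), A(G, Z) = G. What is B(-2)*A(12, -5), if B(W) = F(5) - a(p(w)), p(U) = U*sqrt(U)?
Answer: 12*sqrt(10) - 3*I*sqrt(14)/49 ≈ 37.947 - 0.22908*I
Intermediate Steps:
w = -14 (w = -(-7)*(-2) = -7*2 = -14)
F(b) = sqrt(2)*sqrt(b) (F(b) = sqrt(2*b) = sqrt(2)*sqrt(b))
p(U) = U**(3/2)
B(W) = sqrt(10) - I*sqrt(14)/196 (B(W) = sqrt(2)*sqrt(5) - 1/((-14)**(3/2)) = sqrt(10) - 1/((-14*I*sqrt(14))) = sqrt(10) - I*sqrt(14)/196)
B(-2)*A(12, -5) = (sqrt(10) - I*sqrt(14)/196)*12 = 12*sqrt(10) - 3*I*sqrt(14)/49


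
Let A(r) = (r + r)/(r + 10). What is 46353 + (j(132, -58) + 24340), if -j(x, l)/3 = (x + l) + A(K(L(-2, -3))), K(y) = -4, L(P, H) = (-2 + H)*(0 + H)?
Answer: 70475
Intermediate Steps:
L(P, H) = H*(-2 + H) (L(P, H) = (-2 + H)*H = H*(-2 + H))
A(r) = 2*r/(10 + r) (A(r) = (2*r)/(10 + r) = 2*r/(10 + r))
j(x, l) = 4 - 3*l - 3*x (j(x, l) = -3*((x + l) + 2*(-4)/(10 - 4)) = -3*((l + x) + 2*(-4)/6) = -3*((l + x) + 2*(-4)*(⅙)) = -3*((l + x) - 4/3) = -3*(-4/3 + l + x) = 4 - 3*l - 3*x)
46353 + (j(132, -58) + 24340) = 46353 + ((4 - 3*(-58) - 3*132) + 24340) = 46353 + ((4 + 174 - 396) + 24340) = 46353 + (-218 + 24340) = 46353 + 24122 = 70475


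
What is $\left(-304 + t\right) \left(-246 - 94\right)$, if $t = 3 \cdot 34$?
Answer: $68680$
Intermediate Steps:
$t = 102$
$\left(-304 + t\right) \left(-246 - 94\right) = \left(-304 + 102\right) \left(-246 - 94\right) = \left(-202\right) \left(-340\right) = 68680$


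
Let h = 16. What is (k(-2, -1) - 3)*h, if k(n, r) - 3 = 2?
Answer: 32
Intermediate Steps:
k(n, r) = 5 (k(n, r) = 3 + 2 = 5)
(k(-2, -1) - 3)*h = (5 - 3)*16 = 2*16 = 32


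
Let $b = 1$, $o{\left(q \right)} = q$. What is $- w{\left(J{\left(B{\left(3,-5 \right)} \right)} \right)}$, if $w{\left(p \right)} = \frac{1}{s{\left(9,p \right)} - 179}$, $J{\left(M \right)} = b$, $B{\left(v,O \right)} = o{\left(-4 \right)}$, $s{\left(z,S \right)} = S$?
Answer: $\frac{1}{178} \approx 0.005618$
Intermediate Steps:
$B{\left(v,O \right)} = -4$
$J{\left(M \right)} = 1$
$w{\left(p \right)} = \frac{1}{-179 + p}$ ($w{\left(p \right)} = \frac{1}{p - 179} = \frac{1}{-179 + p}$)
$- w{\left(J{\left(B{\left(3,-5 \right)} \right)} \right)} = - \frac{1}{-179 + 1} = - \frac{1}{-178} = \left(-1\right) \left(- \frac{1}{178}\right) = \frac{1}{178}$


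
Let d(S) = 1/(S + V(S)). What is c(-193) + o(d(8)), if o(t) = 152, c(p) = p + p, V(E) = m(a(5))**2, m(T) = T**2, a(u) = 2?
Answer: -234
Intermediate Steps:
V(E) = 16 (V(E) = (2**2)**2 = 4**2 = 16)
c(p) = 2*p
d(S) = 1/(16 + S) (d(S) = 1/(S + 16) = 1/(16 + S))
c(-193) + o(d(8)) = 2*(-193) + 152 = -386 + 152 = -234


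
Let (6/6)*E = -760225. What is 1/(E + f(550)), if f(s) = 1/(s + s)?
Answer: -1100/836247499 ≈ -1.3154e-6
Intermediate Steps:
f(s) = 1/(2*s)
E = -760225
1/(E + f(550)) = 1/(-760225 + (½)/550) = 1/(-760225 + (½)*(1/550)) = 1/(-760225 + 1/1100) = 1/(-836247499/1100) = -1100/836247499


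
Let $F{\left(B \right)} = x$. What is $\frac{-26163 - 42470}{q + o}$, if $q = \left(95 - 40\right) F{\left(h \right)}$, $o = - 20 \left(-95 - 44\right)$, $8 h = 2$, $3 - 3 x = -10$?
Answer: $- \frac{205899}{9055} \approx -22.739$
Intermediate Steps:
$x = \frac{13}{3}$ ($x = 1 - - \frac{10}{3} = 1 + \frac{10}{3} = \frac{13}{3} \approx 4.3333$)
$h = \frac{1}{4}$ ($h = \frac{1}{8} \cdot 2 = \frac{1}{4} \approx 0.25$)
$F{\left(B \right)} = \frac{13}{3}$
$o = 2780$ ($o = \left(-20\right) \left(-139\right) = 2780$)
$q = \frac{715}{3}$ ($q = \left(95 - 40\right) \frac{13}{3} = 55 \cdot \frac{13}{3} = \frac{715}{3} \approx 238.33$)
$\frac{-26163 - 42470}{q + o} = \frac{-26163 - 42470}{\frac{715}{3} + 2780} = - \frac{68633}{\frac{9055}{3}} = \left(-68633\right) \frac{3}{9055} = - \frac{205899}{9055}$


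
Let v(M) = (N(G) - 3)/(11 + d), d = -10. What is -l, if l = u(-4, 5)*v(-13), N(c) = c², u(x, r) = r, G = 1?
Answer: 10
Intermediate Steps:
v(M) = -2 (v(M) = (1² - 3)/(11 - 10) = (1 - 3)/1 = -2*1 = -2)
l = -10 (l = 5*(-2) = -10)
-l = -1*(-10) = 10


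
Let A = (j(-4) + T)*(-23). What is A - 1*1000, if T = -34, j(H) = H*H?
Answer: -586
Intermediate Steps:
j(H) = H**2
A = 414 (A = ((-4)**2 - 34)*(-23) = (16 - 34)*(-23) = -18*(-23) = 414)
A - 1*1000 = 414 - 1*1000 = 414 - 1000 = -586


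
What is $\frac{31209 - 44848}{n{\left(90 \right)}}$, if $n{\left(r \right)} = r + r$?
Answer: $- \frac{13639}{180} \approx -75.772$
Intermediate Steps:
$n{\left(r \right)} = 2 r$
$\frac{31209 - 44848}{n{\left(90 \right)}} = \frac{31209 - 44848}{2 \cdot 90} = - \frac{13639}{180}$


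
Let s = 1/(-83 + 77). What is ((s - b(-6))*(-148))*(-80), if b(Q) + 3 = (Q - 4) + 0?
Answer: 455840/3 ≈ 1.5195e+5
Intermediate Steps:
s = -⅙ (s = 1/(-6) = -⅙ ≈ -0.16667)
b(Q) = -7 + Q (b(Q) = -3 + ((Q - 4) + 0) = -3 + ((-4 + Q) + 0) = -3 + (-4 + Q) = -7 + Q)
((s - b(-6))*(-148))*(-80) = ((-⅙ - (-7 - 6))*(-148))*(-80) = ((-⅙ - 1*(-13))*(-148))*(-80) = ((-⅙ + 13)*(-148))*(-80) = ((77/6)*(-148))*(-80) = -5698/3*(-80) = 455840/3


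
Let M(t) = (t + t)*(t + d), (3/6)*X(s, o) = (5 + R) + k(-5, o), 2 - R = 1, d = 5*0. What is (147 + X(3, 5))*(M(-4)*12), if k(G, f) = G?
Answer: 57216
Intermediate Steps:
d = 0
R = 1 (R = 2 - 1*1 = 2 - 1 = 1)
X(s, o) = 2 (X(s, o) = 2*((5 + 1) - 5) = 2*(6 - 5) = 2*1 = 2)
M(t) = 2*t² (M(t) = (t + t)*(t + 0) = (2*t)*t = 2*t²)
(147 + X(3, 5))*(M(-4)*12) = (147 + 2)*((2*(-4)²)*12) = 149*((2*16)*12) = 149*(32*12) = 149*384 = 57216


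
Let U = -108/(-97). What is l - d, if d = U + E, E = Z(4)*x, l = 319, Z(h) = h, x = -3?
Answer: 31999/97 ≈ 329.89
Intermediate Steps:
E = -12 (E = 4*(-3) = -12)
U = 108/97 (U = -108*(-1/97) = 108/97 ≈ 1.1134)
d = -1056/97 (d = 108/97 - 12 = -1056/97 ≈ -10.887)
l - d = 319 - 1*(-1056/97) = 319 + 1056/97 = 31999/97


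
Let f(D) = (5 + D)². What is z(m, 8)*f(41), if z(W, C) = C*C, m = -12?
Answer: 135424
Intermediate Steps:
z(W, C) = C²
z(m, 8)*f(41) = 8²*(5 + 41)² = 64*46² = 64*2116 = 135424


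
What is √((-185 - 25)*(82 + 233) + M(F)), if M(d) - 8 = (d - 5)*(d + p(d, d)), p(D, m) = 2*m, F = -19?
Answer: I*√64774 ≈ 254.51*I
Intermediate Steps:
M(d) = 8 + 3*d*(-5 + d) (M(d) = 8 + (d - 5)*(d + 2*d) = 8 + (-5 + d)*(3*d) = 8 + 3*d*(-5 + d))
√((-185 - 25)*(82 + 233) + M(F)) = √((-185 - 25)*(82 + 233) + (8 - 15*(-19) + 3*(-19)²)) = √(-210*315 + (8 + 285 + 3*361)) = √(-66150 + (8 + 285 + 1083)) = √(-66150 + 1376) = √(-64774) = I*√64774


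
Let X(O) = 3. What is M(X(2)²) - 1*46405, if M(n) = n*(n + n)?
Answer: -46243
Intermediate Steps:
M(n) = 2*n² (M(n) = n*(2*n) = 2*n²)
M(X(2)²) - 1*46405 = 2*(3²)² - 1*46405 = 2*9² - 46405 = 2*81 - 46405 = 162 - 46405 = -46243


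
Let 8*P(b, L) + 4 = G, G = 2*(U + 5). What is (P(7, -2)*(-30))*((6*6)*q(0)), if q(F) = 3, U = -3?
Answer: 0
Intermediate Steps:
G = 4 (G = 2*(-3 + 5) = 2*2 = 4)
P(b, L) = 0 (P(b, L) = -½ + (⅛)*4 = -½ + ½ = 0)
(P(7, -2)*(-30))*((6*6)*q(0)) = (0*(-30))*((6*6)*3) = 0*(36*3) = 0*108 = 0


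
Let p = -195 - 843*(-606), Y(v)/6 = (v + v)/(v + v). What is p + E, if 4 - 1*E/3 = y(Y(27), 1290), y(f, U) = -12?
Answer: 510711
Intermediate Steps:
Y(v) = 6 (Y(v) = 6*((v + v)/(v + v)) = 6*((2*v)/((2*v))) = 6*((2*v)*(1/(2*v))) = 6*1 = 6)
p = 510663 (p = -195 + 510858 = 510663)
E = 48 (E = 12 - 3*(-12) = 12 + 36 = 48)
p + E = 510663 + 48 = 510711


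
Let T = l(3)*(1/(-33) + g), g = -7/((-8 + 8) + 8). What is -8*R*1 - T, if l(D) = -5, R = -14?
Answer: 28373/264 ≈ 107.47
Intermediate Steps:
g = -7/8 (g = -7/(0 + 8) = -7/8 ≈ -0.87500)
T = 1195/264 (T = -5*(1/(-33) - 7/8) = -5*(-1/33 - 7/8) = -5*(-239/264) = 1195/264 ≈ 4.5265)
-8*R*1 - T = -8*(-14)*1 - 1*1195/264 = 112*1 - 1195/264 = 112 - 1195/264 = 28373/264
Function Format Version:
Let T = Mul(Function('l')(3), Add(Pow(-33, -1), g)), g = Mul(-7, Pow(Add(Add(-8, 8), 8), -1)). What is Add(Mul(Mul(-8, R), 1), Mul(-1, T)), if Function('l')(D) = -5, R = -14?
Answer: Rational(28373, 264) ≈ 107.47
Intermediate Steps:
g = Rational(-7, 8) (g = Mul(-7, Pow(Add(0, 8), -1)) = Mul(-7, Pow(8, -1)) = Mul(-7, Rational(1, 8)) = Rational(-7, 8) ≈ -0.87500)
T = Rational(1195, 264) (T = Mul(-5, Add(Pow(-33, -1), Rational(-7, 8))) = Mul(-5, Add(Rational(-1, 33), Rational(-7, 8))) = Mul(-5, Rational(-239, 264)) = Rational(1195, 264) ≈ 4.5265)
Add(Mul(Mul(-8, R), 1), Mul(-1, T)) = Add(Mul(Mul(-8, -14), 1), Mul(-1, Rational(1195, 264))) = Add(Mul(112, 1), Rational(-1195, 264)) = Add(112, Rational(-1195, 264)) = Rational(28373, 264)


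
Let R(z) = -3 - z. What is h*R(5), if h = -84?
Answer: 672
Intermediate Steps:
h*R(5) = -84*(-3 - 1*5) = -84*(-3 - 5) = -84*(-8) = 672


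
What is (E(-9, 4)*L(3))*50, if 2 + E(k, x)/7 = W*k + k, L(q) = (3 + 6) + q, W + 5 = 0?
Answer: 142800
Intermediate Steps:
W = -5 (W = -5 + 0 = -5)
L(q) = 9 + q
E(k, x) = -14 - 28*k (E(k, x) = -14 + 7*(-5*k + k) = -14 + 7*(-4*k) = -14 - 28*k)
(E(-9, 4)*L(3))*50 = ((-14 - 28*(-9))*(9 + 3))*50 = ((-14 + 252)*12)*50 = (238*12)*50 = 2856*50 = 142800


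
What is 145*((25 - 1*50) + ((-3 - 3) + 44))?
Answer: 1885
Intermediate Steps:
145*((25 - 1*50) + ((-3 - 3) + 44)) = 145*((25 - 50) + (-6 + 44)) = 145*(-25 + 38) = 145*13 = 1885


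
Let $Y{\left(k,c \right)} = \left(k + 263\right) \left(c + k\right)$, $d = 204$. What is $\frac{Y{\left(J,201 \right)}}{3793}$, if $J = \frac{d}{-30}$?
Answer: $\frac{1243851}{94825} \approx 13.117$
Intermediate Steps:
$J = - \frac{34}{5}$ ($J = \frac{204}{-30} = 204 \left(- \frac{1}{30}\right) = - \frac{34}{5} \approx -6.8$)
$Y{\left(k,c \right)} = \left(263 + k\right) \left(c + k\right)$
$\frac{Y{\left(J,201 \right)}}{3793} = \frac{\left(- \frac{34}{5}\right)^{2} + 263 \cdot 201 + 263 \left(- \frac{34}{5}\right) + 201 \left(- \frac{34}{5}\right)}{3793} = \left(\frac{1156}{25} + 52863 - \frac{8942}{5} - \frac{6834}{5}\right) \frac{1}{3793} = \frac{1243851}{25} \cdot \frac{1}{3793} = \frac{1243851}{94825}$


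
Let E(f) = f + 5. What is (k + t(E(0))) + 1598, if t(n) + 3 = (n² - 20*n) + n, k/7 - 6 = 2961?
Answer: 22294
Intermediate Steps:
k = 20769 (k = 42 + 7*2961 = 42 + 20727 = 20769)
E(f) = 5 + f
t(n) = -3 + n² - 19*n (t(n) = -3 + ((n² - 20*n) + n) = -3 + (n² - 19*n) = -3 + n² - 19*n)
(k + t(E(0))) + 1598 = (20769 + (-3 + (5 + 0)² - 19*(5 + 0))) + 1598 = (20769 + (-3 + 5² - 19*5)) + 1598 = (20769 + (-3 + 25 - 95)) + 1598 = (20769 - 73) + 1598 = 20696 + 1598 = 22294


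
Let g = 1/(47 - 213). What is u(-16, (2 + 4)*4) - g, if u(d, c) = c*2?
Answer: 7969/166 ≈ 48.006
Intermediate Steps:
u(d, c) = 2*c
g = -1/166 (g = 1/(-166) = -1/166 ≈ -0.0060241)
u(-16, (2 + 4)*4) - g = 2*((2 + 4)*4) - 1*(-1/166) = 2*(6*4) + 1/166 = 2*24 + 1/166 = 48 + 1/166 = 7969/166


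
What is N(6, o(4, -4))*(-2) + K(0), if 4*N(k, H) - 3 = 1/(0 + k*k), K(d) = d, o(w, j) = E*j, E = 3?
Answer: -109/72 ≈ -1.5139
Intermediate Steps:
o(w, j) = 3*j
N(k, H) = ¾ + 1/(4*k²) (N(k, H) = ¾ + 1/(4*(0 + k*k)) = ¾ + 1/(4*(0 + k²)) = ¾ + 1/(4*(k²)) = ¾ + 1/(4*k²))
N(6, o(4, -4))*(-2) + K(0) = (¾ + (¼)/6²)*(-2) + 0 = (¾ + (¼)*(1/36))*(-2) + 0 = (¾ + 1/144)*(-2) + 0 = (109/144)*(-2) + 0 = -109/72 + 0 = -109/72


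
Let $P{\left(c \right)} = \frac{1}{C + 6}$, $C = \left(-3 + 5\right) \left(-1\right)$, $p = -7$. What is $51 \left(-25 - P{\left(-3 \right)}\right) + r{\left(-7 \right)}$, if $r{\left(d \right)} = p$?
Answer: $- \frac{5179}{4} \approx -1294.8$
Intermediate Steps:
$C = -2$ ($C = 2 \left(-1\right) = -2$)
$r{\left(d \right)} = -7$
$P{\left(c \right)} = \frac{1}{4}$ ($P{\left(c \right)} = \frac{1}{-2 + 6} = \frac{1}{4}$)
$51 \left(-25 - P{\left(-3 \right)}\right) + r{\left(-7 \right)} = 51 \left(-25 - \frac{1}{4}\right) - 7 = 51 \left(- \frac{101}{4}\right) - 7 = - \frac{5151}{4} - 7 = - \frac{5179}{4}$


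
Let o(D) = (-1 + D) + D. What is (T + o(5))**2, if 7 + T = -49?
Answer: 2209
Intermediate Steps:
o(D) = -1 + 2*D
T = -56 (T = -7 - 49 = -56)
(T + o(5))**2 = (-56 + (-1 + 2*5))**2 = (-56 + (-1 + 10))**2 = (-56 + 9)**2 = (-47)**2 = 2209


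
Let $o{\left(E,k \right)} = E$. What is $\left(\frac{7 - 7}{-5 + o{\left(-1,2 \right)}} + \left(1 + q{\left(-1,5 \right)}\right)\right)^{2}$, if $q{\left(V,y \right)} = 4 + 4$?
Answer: $81$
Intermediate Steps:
$q{\left(V,y \right)} = 8$
$\left(\frac{7 - 7}{-5 + o{\left(-1,2 \right)}} + \left(1 + q{\left(-1,5 \right)}\right)\right)^{2} = \left(\frac{7 - 7}{-5 - 1} + \left(1 + 8\right)\right)^{2} = \left(\frac{0}{-6} + 9\right)^{2} = \left(0 \left(- \frac{1}{6}\right) + 9\right)^{2} = \left(0 + 9\right)^{2} = 9^{2} = 81$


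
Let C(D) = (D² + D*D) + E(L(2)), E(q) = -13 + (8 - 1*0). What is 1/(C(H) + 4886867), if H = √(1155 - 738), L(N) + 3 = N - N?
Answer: 1/4887696 ≈ 2.0460e-7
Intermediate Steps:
L(N) = -3 (L(N) = -3 + (N - N) = -3 + 0 = -3)
H = √417 ≈ 20.421
E(q) = -5 (E(q) = -13 + (8 + 0) = -13 + 8 = -5)
C(D) = -5 + 2*D² (C(D) = (D² + D*D) - 5 = (D² + D²) - 5 = 2*D² - 5 = -5 + 2*D²)
1/(C(H) + 4886867) = 1/((-5 + 2*(√417)²) + 4886867) = 1/((-5 + 2*417) + 4886867) = 1/((-5 + 834) + 4886867) = 1/(829 + 4886867) = 1/4887696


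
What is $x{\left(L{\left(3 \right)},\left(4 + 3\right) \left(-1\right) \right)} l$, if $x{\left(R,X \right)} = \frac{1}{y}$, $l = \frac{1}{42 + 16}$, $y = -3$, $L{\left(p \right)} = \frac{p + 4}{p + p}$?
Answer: $- \frac{1}{174} \approx -0.0057471$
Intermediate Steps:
$L{\left(p \right)} = \frac{4 + p}{2 p}$
$l = \frac{1}{58} \approx 0.017241$
$x{\left(R,X \right)} = - \frac{1}{3}$ ($x{\left(R,X \right)} = \frac{1}{-3} = - \frac{1}{3}$)
$x{\left(L{\left(3 \right)},\left(4 + 3\right) \left(-1\right) \right)} l = \left(- \frac{1}{3}\right) \frac{1}{58} = - \frac{1}{174}$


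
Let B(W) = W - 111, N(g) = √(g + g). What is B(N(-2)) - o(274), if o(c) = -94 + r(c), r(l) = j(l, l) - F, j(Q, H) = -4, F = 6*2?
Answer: -1 + 2*I ≈ -1.0 + 2.0*I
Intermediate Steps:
F = 12
N(g) = √2*√g (N(g) = √(2*g) = √2*√g)
B(W) = -111 + W
r(l) = -16 (r(l) = -4 - 1*12 = -4 - 12 = -16)
o(c) = -110 (o(c) = -94 - 16 = -110)
B(N(-2)) - o(274) = (-111 + √2*√(-2)) - 1*(-110) = (-111 + √2*(I*√2)) + 110 = (-111 + 2*I) + 110 = -1 + 2*I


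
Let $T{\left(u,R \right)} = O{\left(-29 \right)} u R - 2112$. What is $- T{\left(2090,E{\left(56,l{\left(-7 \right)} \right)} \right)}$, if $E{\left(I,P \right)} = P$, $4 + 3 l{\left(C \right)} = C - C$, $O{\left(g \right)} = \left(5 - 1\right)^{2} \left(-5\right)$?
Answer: $- \frac{662464}{3} \approx -2.2082 \cdot 10^{5}$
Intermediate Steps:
$O{\left(g \right)} = -80$ ($O{\left(g \right)} = 4^{2} \left(-5\right) = 16 \left(-5\right) = -80$)
$l{\left(C \right)} = - \frac{4}{3}$ ($l{\left(C \right)} = - \frac{4}{3} + \frac{C - C}{3} = - \frac{4}{3} + \frac{1}{3} \cdot 0 = - \frac{4}{3} + 0 = - \frac{4}{3}$)
$T{\left(u,R \right)} = -2112 - 80 R u$ ($T{\left(u,R \right)} = - 80 u R - 2112 = - 80 R u - 2112 = -2112 - 80 R u$)
$- T{\left(2090,E{\left(56,l{\left(-7 \right)} \right)} \right)} = - (-2112 - \left(- \frac{320}{3}\right) 2090) = - (-2112 + \frac{668800}{3}) = \left(-1\right) \frac{662464}{3} = - \frac{662464}{3}$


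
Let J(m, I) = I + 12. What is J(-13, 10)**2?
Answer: 484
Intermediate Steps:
J(m, I) = 12 + I
J(-13, 10)**2 = (12 + 10)**2 = 22**2 = 484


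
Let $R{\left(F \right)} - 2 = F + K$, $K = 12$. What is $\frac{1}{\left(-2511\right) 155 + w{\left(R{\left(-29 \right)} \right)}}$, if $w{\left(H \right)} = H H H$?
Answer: $- \frac{1}{392580} \approx -2.5473 \cdot 10^{-6}$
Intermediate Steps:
$R{\left(F \right)} = 14 + F$ ($R{\left(F \right)} = 2 + \left(F + 12\right) = 2 + \left(12 + F\right) = 14 + F$)
$w{\left(H \right)} = H^{3}$ ($w{\left(H \right)} = H^{2} H = H^{3}$)
$\frac{1}{\left(-2511\right) 155 + w{\left(R{\left(-29 \right)} \right)}} = \frac{1}{\left(-2511\right) 155 + \left(14 - 29\right)^{3}} = \frac{1}{-389205 + \left(-15\right)^{3}} = \frac{1}{-389205 - 3375} = \frac{1}{-392580} = - \frac{1}{392580}$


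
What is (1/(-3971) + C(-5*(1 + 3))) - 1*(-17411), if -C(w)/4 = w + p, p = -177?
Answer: 72268228/3971 ≈ 18199.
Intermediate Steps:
C(w) = 708 - 4*w (C(w) = -4*(w - 177) = -4*(-177 + w) = 708 - 4*w)
(1/(-3971) + C(-5*(1 + 3))) - 1*(-17411) = (1/(-3971) + (708 - (-20)*(1 + 3))) - 1*(-17411) = (-1/3971 + (708 - (-20)*4)) + 17411 = (-1/3971 + (708 - 4*(-20))) + 17411 = (-1/3971 + (708 + 80)) + 17411 = (-1/3971 + 788) + 17411 = 3129147/3971 + 17411 = 72268228/3971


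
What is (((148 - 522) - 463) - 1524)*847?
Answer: -1999767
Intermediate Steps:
(((148 - 522) - 463) - 1524)*847 = ((-374 - 463) - 1524)*847 = (-837 - 1524)*847 = -2361*847 = -1999767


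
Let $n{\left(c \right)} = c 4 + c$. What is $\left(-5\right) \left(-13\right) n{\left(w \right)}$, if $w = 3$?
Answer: $975$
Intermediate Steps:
$n{\left(c \right)} = 5 c$ ($n{\left(c \right)} = 4 c + c = 5 c$)
$\left(-5\right) \left(-13\right) n{\left(w \right)} = \left(-5\right) \left(-13\right) 5 \cdot 3 = 65 \cdot 15 = 975$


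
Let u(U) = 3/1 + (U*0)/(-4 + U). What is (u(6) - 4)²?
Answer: 1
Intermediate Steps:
u(U) = 3 (u(U) = 3*1 + 0/(-4 + U) = 3 + 0 = 3)
(u(6) - 4)² = (3 - 4)² = (-1)² = 1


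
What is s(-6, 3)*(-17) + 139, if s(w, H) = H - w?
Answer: -14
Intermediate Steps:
s(-6, 3)*(-17) + 139 = (3 - 1*(-6))*(-17) + 139 = (3 + 6)*(-17) + 139 = 9*(-17) + 139 = -153 + 139 = -14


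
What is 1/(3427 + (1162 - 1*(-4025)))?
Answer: 1/8614 ≈ 0.00011609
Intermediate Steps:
1/(3427 + (1162 - 1*(-4025))) = 1/(3427 + (1162 + 4025)) = 1/(3427 + 5187) = 1/8614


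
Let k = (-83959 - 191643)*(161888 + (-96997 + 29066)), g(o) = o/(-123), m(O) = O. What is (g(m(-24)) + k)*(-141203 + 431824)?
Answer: -308547730184794586/41 ≈ -7.5256e+15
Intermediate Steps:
g(o) = -o/123 (g(o) = o*(-1/123) = -o/123)
k = -25894737114 (k = -275602*(161888 - 67931) = -275602*93957 = -25894737114)
(g(m(-24)) + k)*(-141203 + 431824) = (-1/123*(-24) - 25894737114)*(-141203 + 431824) = (8/41 - 25894737114)*290621 = -1061684221666/41*290621 = -308547730184794586/41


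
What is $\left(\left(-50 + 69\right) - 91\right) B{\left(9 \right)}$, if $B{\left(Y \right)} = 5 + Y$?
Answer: $-1008$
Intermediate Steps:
$\left(\left(-50 + 69\right) - 91\right) B{\left(9 \right)} = \left(\left(-50 + 69\right) - 91\right) \left(5 + 9\right) = \left(19 - 91\right) 14 = \left(-72\right) 14 = -1008$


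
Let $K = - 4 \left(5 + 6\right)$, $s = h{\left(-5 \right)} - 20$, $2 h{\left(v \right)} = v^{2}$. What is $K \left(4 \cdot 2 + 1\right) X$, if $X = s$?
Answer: $2970$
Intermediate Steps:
$h{\left(v \right)} = \frac{v^{2}}{2}$
$s = - \frac{15}{2}$ ($s = \frac{\left(-5\right)^{2}}{2} - 20 = \frac{1}{2} \cdot 25 - 20 = \frac{25}{2} - 20 = - \frac{15}{2} \approx -7.5$)
$X = - \frac{15}{2} \approx -7.5$
$K = -44$ ($K = \left(-4\right) 11 = -44$)
$K \left(4 \cdot 2 + 1\right) X = - 44 \left(4 \cdot 2 + 1\right) \left(- \frac{15}{2}\right) = - 44 \left(8 + 1\right) \left(- \frac{15}{2}\right) = \left(-44\right) 9 \left(- \frac{15}{2}\right) = \left(-396\right) \left(- \frac{15}{2}\right) = 2970$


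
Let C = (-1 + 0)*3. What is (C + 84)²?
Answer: 6561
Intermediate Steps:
C = -3 (C = -1*3 = -3)
(C + 84)² = (-3 + 84)² = 81² = 6561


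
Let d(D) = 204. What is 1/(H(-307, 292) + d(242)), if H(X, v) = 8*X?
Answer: -1/2252 ≈ -0.00044405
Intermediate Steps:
1/(H(-307, 292) + d(242)) = 1/(8*(-307) + 204) = 1/(-2456 + 204) = 1/(-2252) = -1/2252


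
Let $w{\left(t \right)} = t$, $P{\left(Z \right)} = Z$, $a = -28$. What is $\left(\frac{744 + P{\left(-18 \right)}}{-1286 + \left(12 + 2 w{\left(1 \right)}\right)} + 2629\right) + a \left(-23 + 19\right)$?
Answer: $\frac{580971}{212} \approx 2740.4$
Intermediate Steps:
$\left(\frac{744 + P{\left(-18 \right)}}{-1286 + \left(12 + 2 w{\left(1 \right)}\right)} + 2629\right) + a \left(-23 + 19\right) = \left(\frac{744 - 18}{-1286 + \left(12 + 2 \cdot 1\right)} + 2629\right) - 28 \left(-23 + 19\right) = \left(\frac{726}{-1286 + \left(12 + 2\right)} + 2629\right) - -112 = \left(\frac{726}{-1286 + 14} + 2629\right) + 112 = \left(\frac{726}{-1272} + 2629\right) + 112 = \left(726 \left(- \frac{1}{1272}\right) + 2629\right) + 112 = \left(- \frac{121}{212} + 2629\right) + 112 = \frac{557227}{212} + 112 = \frac{580971}{212}$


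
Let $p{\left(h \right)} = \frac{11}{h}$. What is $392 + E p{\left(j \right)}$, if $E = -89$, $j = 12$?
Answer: $\frac{3725}{12} \approx 310.42$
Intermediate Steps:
$392 + E p{\left(j \right)} = 392 - 89 \cdot \frac{11}{12} = 392 - 89 \cdot 11 \cdot \frac{1}{12} = 392 - \frac{979}{12} = \frac{3725}{12}$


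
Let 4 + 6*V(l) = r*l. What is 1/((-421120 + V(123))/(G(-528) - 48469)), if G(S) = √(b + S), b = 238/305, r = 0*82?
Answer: 145407/1263362 - 3*I*√49044610/385325410 ≈ 0.1151 - 5.4524e-5*I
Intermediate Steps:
r = 0
b = 238/305 (b = 238*(1/305) = 238/305 ≈ 0.78033)
V(l) = -⅔ (V(l) = -⅔ + (0*l)/6 = -⅔ + (⅙)*0 = -⅔ + 0 = -⅔)
G(S) = √(238/305 + S)
1/((-421120 + V(123))/(G(-528) - 48469)) = 1/((-421120 - ⅔)/(√(72590 + 93025*(-528))/305 - 48469)) = 1/(-1263362/(3*(√(72590 - 49117200)/305 - 48469))) = 1/(-1263362/(3*(√(-49044610)/305 - 48469))) = 1/(-1263362/(3*((I*√49044610)/305 - 48469))) = 1/(-1263362/(3*(I*√49044610/305 - 48469))) = 1/(-1263362/(3*(-48469 + I*√49044610/305))) = 145407/1263362 - 3*I*√49044610/385325410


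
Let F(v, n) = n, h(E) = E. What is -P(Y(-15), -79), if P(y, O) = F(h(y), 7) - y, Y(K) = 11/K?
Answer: -116/15 ≈ -7.7333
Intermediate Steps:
P(y, O) = 7 - y
-P(Y(-15), -79) = -(7 - 11/(-15)) = -(7 - 11*(-1)/15) = -(7 - 1*(-11/15)) = -(7 + 11/15) = -1*116/15 = -116/15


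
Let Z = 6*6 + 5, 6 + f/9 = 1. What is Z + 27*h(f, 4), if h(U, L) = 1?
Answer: 68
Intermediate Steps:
f = -45 (f = -54 + 9*1 = -54 + 9 = -45)
Z = 41 (Z = 36 + 5 = 41)
Z + 27*h(f, 4) = 41 + 27*1 = 41 + 27 = 68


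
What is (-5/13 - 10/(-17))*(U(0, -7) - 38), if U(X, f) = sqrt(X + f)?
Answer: -1710/221 + 45*I*sqrt(7)/221 ≈ -7.7376 + 0.53873*I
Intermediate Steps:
(-5/13 - 10/(-17))*(U(0, -7) - 38) = (-5/13 - 10/(-17))*(sqrt(0 - 7) - 38) = (-5*1/13 - 10*(-1/17))*(sqrt(-7) - 38) = (-5/13 + 10/17)*(I*sqrt(7) - 38) = 45*(-38 + I*sqrt(7))/221 = -1710/221 + 45*I*sqrt(7)/221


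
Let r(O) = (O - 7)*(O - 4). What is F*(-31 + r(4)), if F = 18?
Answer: -558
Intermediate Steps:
r(O) = (-7 + O)*(-4 + O)
F*(-31 + r(4)) = 18*(-31 + (28 + 4² - 11*4)) = 18*(-31 + (28 + 16 - 44)) = 18*(-31 + 0) = 18*(-31) = -558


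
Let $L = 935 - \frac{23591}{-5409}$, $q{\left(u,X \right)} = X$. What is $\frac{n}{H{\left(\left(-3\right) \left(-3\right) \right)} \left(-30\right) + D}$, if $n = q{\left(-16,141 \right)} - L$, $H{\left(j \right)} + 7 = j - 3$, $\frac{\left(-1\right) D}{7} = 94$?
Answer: $\frac{4318337}{3396852} \approx 1.2713$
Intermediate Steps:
$D = -658$ ($D = \left(-7\right) 94 = -658$)
$L = \frac{5081006}{5409}$ ($L = 935 - 23591 \left(- \frac{1}{5409}\right) = 935 - - \frac{23591}{5409} = 935 + \frac{23591}{5409} = \frac{5081006}{5409} \approx 939.36$)
$H{\left(j \right)} = -10 + j$ ($H{\left(j \right)} = -7 + \left(j - 3\right) = -7 + \left(-3 + j\right) = -10 + j$)
$n = - \frac{4318337}{5409}$ ($n = 141 - \frac{5081006}{5409} = - \frac{4318337}{5409} \approx -798.36$)
$\frac{n}{H{\left(\left(-3\right) \left(-3\right) \right)} \left(-30\right) + D} = - \frac{4318337}{5409 \left(\left(-10 - -9\right) \left(-30\right) - 658\right)} = - \frac{4318337}{5409 \left(\left(-10 + 9\right) \left(-30\right) - 658\right)} = - \frac{4318337}{5409 \left(\left(-1\right) \left(-30\right) - 658\right)} = - \frac{4318337}{5409 \left(30 - 658\right)} = - \frac{4318337}{5409 \left(-628\right)} = \left(- \frac{4318337}{5409}\right) \left(- \frac{1}{628}\right) = \frac{4318337}{3396852}$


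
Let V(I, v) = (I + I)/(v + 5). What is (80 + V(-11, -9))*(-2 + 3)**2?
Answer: 171/2 ≈ 85.500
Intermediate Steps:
V(I, v) = 2*I/(5 + v) (V(I, v) = (2*I)/(5 + v) = 2*I/(5 + v))
(80 + V(-11, -9))*(-2 + 3)**2 = (80 + 2*(-11)/(5 - 9))*(-2 + 3)**2 = (80 + 2*(-11)/(-4))*1**2 = (80 + 2*(-11)*(-1/4))*1 = (80 + 11/2)*1 = (171/2)*1 = 171/2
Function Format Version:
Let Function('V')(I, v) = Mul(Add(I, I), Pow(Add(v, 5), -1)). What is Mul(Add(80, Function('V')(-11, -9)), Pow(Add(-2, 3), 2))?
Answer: Rational(171, 2) ≈ 85.500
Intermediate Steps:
Function('V')(I, v) = Mul(2, I, Pow(Add(5, v), -1)) (Function('V')(I, v) = Mul(Mul(2, I), Pow(Add(5, v), -1)) = Mul(2, I, Pow(Add(5, v), -1)))
Mul(Add(80, Function('V')(-11, -9)), Pow(Add(-2, 3), 2)) = Mul(Add(80, Mul(2, -11, Pow(Add(5, -9), -1))), Pow(Add(-2, 3), 2)) = Mul(Add(80, Mul(2, -11, Pow(-4, -1))), Pow(1, 2)) = Mul(Add(80, Mul(2, -11, Rational(-1, 4))), 1) = Mul(Add(80, Rational(11, 2)), 1) = Mul(Rational(171, 2), 1) = Rational(171, 2)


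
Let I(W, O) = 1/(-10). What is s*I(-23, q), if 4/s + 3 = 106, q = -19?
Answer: -2/515 ≈ -0.0038835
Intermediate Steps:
I(W, O) = -⅒
s = 4/103 (s = 4/(-3 + 106) = 4/103 ≈ 0.038835)
s*I(-23, q) = (4/103)*(-⅒) = -2/515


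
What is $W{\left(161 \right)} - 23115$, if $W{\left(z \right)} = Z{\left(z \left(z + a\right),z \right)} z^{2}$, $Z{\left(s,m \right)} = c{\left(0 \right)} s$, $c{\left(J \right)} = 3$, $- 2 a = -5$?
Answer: $\frac{4093942431}{2} \approx 2.047 \cdot 10^{9}$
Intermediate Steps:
$a = \frac{5}{2}$ ($a = \left(- \frac{1}{2}\right) \left(-5\right) = \frac{5}{2} \approx 2.5$)
$Z{\left(s,m \right)} = 3 s$
$W{\left(z \right)} = 3 z^{3} \left(\frac{5}{2} + z\right)$ ($W{\left(z \right)} = 3 z \left(z + \frac{5}{2}\right) z^{2} = 3 z \left(\frac{5}{2} + z\right) z^{2} = 3 z^{3} \left(\frac{5}{2} + z\right)$)
$W{\left(161 \right)} - 23115 = 161^{3} \left(\frac{15}{2} + 3 \cdot 161\right) - 23115 = 4173281 \left(\frac{15}{2} + 483\right) - 23115 = 4173281 \cdot \frac{981}{2} - 23115 = \frac{4093988661}{2} - 23115 = \frac{4093942431}{2}$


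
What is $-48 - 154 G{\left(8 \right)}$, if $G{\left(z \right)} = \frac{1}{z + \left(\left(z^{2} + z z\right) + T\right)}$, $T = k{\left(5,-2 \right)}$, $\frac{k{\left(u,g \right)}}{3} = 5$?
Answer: $- \frac{7402}{151} \approx -49.02$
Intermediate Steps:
$k{\left(u,g \right)} = 15$ ($k{\left(u,g \right)} = 3 \cdot 5 = 15$)
$T = 15$
$G{\left(z \right)} = \frac{1}{15 + z + 2 z^{2}}$ ($G{\left(z \right)} = \frac{1}{z + \left(\left(z^{2} + z z\right) + 15\right)} = \frac{1}{z + \left(\left(z^{2} + z^{2}\right) + 15\right)} = \frac{1}{z + \left(2 z^{2} + 15\right)} = \frac{1}{z + \left(15 + 2 z^{2}\right)} = \frac{1}{15 + z + 2 z^{2}}$)
$-48 - 154 G{\left(8 \right)} = -48 - \frac{154}{15 + 8 + 2 \cdot 8^{2}} = -48 - \frac{154}{15 + 8 + 2 \cdot 64} = -48 - \frac{154}{15 + 8 + 128} = -48 - \frac{154}{151} = - \frac{7402}{151}$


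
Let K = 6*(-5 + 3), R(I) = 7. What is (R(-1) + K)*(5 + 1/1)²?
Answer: -180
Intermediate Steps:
K = -12 (K = 6*(-2) = -12)
(R(-1) + K)*(5 + 1/1)² = (7 - 12)*(5 + 1/1)² = -5*(5 + 1)² = -5*6² = -5*36 = -180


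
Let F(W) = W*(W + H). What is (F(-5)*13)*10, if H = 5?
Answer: 0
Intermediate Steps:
F(W) = W*(5 + W) (F(W) = W*(W + 5) = W*(5 + W))
(F(-5)*13)*10 = (-5*(5 - 5)*13)*10 = (-5*0*13)*10 = (0*13)*10 = 0*10 = 0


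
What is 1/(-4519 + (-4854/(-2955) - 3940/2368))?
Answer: -583120/2635131649 ≈ -0.00022129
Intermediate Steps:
1/(-4519 + (-4854/(-2955) - 3940/2368)) = 1/(-4519 + (-4854*(-1/2955) - 3940*1/2368)) = 1/(-4519 + (1618/985 - 985/592)) = 1/(-4519 - 12369/583120) = 1/(-2635131649/583120) = -583120/2635131649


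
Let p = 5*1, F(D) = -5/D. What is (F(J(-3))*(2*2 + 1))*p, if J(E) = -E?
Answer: -125/3 ≈ -41.667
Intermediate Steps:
p = 5
(F(J(-3))*(2*2 + 1))*p = ((-5/((-1*(-3))))*(2*2 + 1))*5 = ((-5/3)*(4 + 1))*5 = (-5*1/3*5)*5 = -5/3*5*5 = -25/3*5 = -125/3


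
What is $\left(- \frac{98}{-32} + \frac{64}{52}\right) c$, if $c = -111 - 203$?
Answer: $- \frac{140201}{104} \approx -1348.1$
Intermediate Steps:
$c = -314$
$\left(- \frac{98}{-32} + \frac{64}{52}\right) c = \left(- \frac{98}{-32} + \frac{64}{52}\right) \left(-314\right) = \left(\left(-98\right) \left(- \frac{1}{32}\right) + 64 \cdot \frac{1}{52}\right) \left(-314\right) = \left(\frac{49}{16} + \frac{16}{13}\right) \left(-314\right) = \frac{893}{208} \left(-314\right) = - \frac{140201}{104}$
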